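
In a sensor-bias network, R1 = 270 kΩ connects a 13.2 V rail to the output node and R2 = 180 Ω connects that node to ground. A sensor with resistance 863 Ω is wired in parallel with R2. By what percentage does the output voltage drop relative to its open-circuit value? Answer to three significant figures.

Unloaded V = 13.2 × 180/270200 = 0.008794 V.
Loaded: R2‖R_L = 148.9 Ω, giving V = 13.2 × 148.9/270100 = 0.007277 V.
Drop = (0.008794 − 0.007277) / 0.008794 = 17.2 %.

17.2 %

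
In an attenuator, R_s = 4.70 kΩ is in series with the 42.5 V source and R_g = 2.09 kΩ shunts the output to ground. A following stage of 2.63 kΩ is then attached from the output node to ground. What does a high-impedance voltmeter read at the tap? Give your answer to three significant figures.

The load sits in parallel with R_g: R_g‖R_L = (2.09 × 2.63) / (2.09 + 2.63) = 1.165 kΩ.
V_out = 42.5 × 1.165 / (4.70 + 1.165) = 42.5 × 1.165/5.865 = 8.44 V.
(Unloaded it would have been 13.1 V.)

V_out ≈ 8.44 V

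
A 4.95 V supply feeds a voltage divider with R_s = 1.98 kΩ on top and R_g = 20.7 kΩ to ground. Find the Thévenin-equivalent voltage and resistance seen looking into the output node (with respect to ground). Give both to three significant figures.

V_th = 4.52 V, R_th = 1.81 kΩ

V_th is the open-circuit tap voltage: 4.95 × 20.7/(1.98 + 20.7) = 4.52 V.
With the supply zeroed, R_s and R_g appear in parallel from the tap: R_th = R_s‖R_g = (1.98 × 20.7)/22.68 = 1.81 kΩ.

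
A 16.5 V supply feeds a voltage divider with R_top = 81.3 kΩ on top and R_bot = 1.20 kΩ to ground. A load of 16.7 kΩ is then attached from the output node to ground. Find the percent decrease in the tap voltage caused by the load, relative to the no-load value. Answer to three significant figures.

6.61 %

The divider's output (Thévenin) resistance is R_top‖R_bot = 1.183 kΩ.
Fractional drop under load = R_th/(R_th + R_L) = 1.183 / (1.183 + 16.7) = 0.06613.
So the output falls by 6.61 %.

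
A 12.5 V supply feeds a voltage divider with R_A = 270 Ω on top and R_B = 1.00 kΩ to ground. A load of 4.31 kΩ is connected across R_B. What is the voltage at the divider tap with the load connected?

V_out ≈ 9.38 V

The load sits in parallel with R_B: R_B‖R_L = (1000 × 4310) / (1000 + 4310) = 811.7 Ω.
V_out = 12.5 × 811.7 / (270 + 811.7) = 12.5 × 811.7/1082 = 9.38 V.
(Unloaded it would have been 9.84 V.)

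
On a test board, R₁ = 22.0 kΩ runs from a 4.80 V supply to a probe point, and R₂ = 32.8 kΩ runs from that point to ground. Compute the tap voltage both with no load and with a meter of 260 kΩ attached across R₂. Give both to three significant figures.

Unloaded: 2.87 V; loaded: 2.73 V

Open-circuit: V = 4.80 × 32.8/(22.0 + 32.8) = 2.87 V.
With the load, R₂ becomes R₂‖R_L = 29.13 kΩ, so V = 4.80 × 29.13/51.13 = 2.73 V.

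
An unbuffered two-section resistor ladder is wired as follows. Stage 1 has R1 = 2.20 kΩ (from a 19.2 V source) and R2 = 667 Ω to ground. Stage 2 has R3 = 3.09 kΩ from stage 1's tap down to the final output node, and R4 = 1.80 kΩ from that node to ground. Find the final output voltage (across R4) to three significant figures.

Stage 2 presents R3+R4 = 4890 Ω as a load on stage 1's tap.
Stage 1's lower leg becomes R2‖(R3+R4) = 586.9 Ω, so V_mid = 19.2 × 586.9/2787 = 4.044 V.
Stage 2 is itself unloaded: V_out = V_mid × R4/(R3+R4) = 4.044 × 1800/4890 = 1.49 V.

V_out ≈ 1.49 V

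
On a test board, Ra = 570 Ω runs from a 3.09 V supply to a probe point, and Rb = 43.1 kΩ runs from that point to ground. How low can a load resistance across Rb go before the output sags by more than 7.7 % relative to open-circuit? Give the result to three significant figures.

Output resistance R_th = Ra‖Rb = (570 × 43100)/43670 = 562.6 Ω.
The fractional drop is R_th/(R_th + R_L); requiring this ≤ 0.0770 gives R_L ≥ R_th(1/0.0770 − 1) = 562.6 × 11.99 = 6.74 kΩ.

R_L(min) ≈ 6.74 kΩ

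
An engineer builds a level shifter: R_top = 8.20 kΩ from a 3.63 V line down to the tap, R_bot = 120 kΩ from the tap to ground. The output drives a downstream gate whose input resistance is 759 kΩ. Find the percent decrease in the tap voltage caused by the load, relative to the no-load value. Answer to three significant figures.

The divider's output (Thévenin) resistance is R_top‖R_bot = 7.676 kΩ.
Fractional drop under load = R_th/(R_th + R_L) = 7.676 / (7.676 + 759) = 0.01001.
So the output falls by 1.00 %.

1.00 %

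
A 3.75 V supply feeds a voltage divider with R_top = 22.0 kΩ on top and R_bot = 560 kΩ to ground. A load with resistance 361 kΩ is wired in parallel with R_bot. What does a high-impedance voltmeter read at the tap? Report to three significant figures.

V_out ≈ 3.41 V

The load sits in parallel with R_bot: R_bot‖R_L = (560 × 361) / (560 + 361) = 219.5 kΩ.
V_out = 3.75 × 219.5 / (22.0 + 219.5) = 3.75 × 219.5/241.5 = 3.41 V.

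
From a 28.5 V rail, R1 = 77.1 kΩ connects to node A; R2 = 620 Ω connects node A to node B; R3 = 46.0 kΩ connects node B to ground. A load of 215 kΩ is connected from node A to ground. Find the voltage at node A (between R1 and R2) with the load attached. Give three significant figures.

V ≈ 9.46 V

Below node A the series string R2+R3 = 46620 Ω sits in parallel with the 215000 Ω load: 38310 Ω.
V_A = 28.5 × 38310/(77100 + 38310) = 9.46 V.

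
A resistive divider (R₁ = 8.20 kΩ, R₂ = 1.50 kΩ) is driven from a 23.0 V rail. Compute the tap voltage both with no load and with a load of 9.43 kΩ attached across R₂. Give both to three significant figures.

Open-circuit: V = 23.0 × 1.50/(8.20 + 1.50) = 3.56 V.
With the load, R₂ becomes R₂‖R_L = 1.294 kΩ, so V = 23.0 × 1.294/9.494 = 3.14 V.

Unloaded: 3.56 V; loaded: 3.14 V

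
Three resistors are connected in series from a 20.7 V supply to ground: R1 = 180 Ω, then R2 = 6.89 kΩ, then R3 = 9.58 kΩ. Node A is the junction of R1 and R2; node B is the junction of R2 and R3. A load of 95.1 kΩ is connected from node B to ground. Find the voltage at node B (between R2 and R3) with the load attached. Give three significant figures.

V ≈ 11.4 V

At node B, R3 is in parallel with the load: R3‖R_L = 8703 Ω.
Below node A the resistance is R2 + (R3‖R_L) = 15590 Ω, so V_A = 20.7 × 15590/15770 = 20.46 V.
Then V_B = V_A × (R3‖R_L)/(R2 + R3‖R_L) = 20.46 × 8703/15590 = 11.4 V.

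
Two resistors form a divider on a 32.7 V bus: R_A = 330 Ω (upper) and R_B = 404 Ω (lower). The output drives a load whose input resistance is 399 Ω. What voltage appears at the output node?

V_out ≈ 12.4 V

The load sits in parallel with R_B: R_B‖R_L = (404 × 399) / (404 + 399) = 200.7 Ω.
V_out = 32.7 × 200.7 / (330 + 200.7) = 32.7 × 200.7/530.7 = 12.4 V.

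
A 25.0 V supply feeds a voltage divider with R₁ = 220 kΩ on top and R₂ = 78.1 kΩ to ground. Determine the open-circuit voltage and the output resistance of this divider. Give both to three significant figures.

V_th is the open-circuit tap voltage: 25.0 × 78.1/(220 + 78.1) = 6.55 V.
With the supply zeroed, R₁ and R₂ appear in parallel from the tap: R_th = R₁‖R₂ = (220 × 78.1)/298.1 = 57.6 kΩ.

V_th = 6.55 V, R_th = 57.6 kΩ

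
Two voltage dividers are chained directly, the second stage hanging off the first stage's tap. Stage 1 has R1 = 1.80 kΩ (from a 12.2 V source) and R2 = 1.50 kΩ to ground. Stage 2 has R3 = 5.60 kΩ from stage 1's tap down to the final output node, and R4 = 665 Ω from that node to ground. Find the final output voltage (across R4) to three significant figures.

V_out ≈ 0.521 V

Stage 2 presents R3+R4 = 6265 Ω as a load on stage 1's tap.
Stage 1's lower leg becomes R2‖(R3+R4) = 1210 Ω, so V_mid = 12.2 × 1210/3010 = 4.905 V.
Stage 2 is itself unloaded: V_out = V_mid × R4/(R3+R4) = 4.905 × 665/6265 = 0.521 V.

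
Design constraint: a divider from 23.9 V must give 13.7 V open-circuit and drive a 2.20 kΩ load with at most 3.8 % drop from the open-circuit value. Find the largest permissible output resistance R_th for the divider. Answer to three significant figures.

R_th ≤ 86.9 Ω

Loading drop = R_th/(R_th + R_L) ≤ 0.0380, so R_th ≤ R_L · ε/(1−ε) = 2.20 kΩ × 0.0380/0.9620 = 86.9 Ω.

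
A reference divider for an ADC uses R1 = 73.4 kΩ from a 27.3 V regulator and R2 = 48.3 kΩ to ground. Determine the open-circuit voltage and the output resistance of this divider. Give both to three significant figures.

V_th is the open-circuit tap voltage: 27.3 × 48.3/(73.4 + 48.3) = 10.8 V.
With the supply zeroed, R1 and R2 appear in parallel from the tap: R_th = R1‖R2 = (73.4 × 48.3)/121.7 = 29.1 kΩ.

V_th = 10.8 V, R_th = 29.1 kΩ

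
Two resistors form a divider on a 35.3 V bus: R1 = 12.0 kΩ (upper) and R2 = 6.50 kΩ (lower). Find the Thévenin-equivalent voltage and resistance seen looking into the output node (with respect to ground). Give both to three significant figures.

V_th is the open-circuit tap voltage: 35.3 × 6.50/(12.0 + 6.50) = 12.4 V.
With the supply zeroed, R1 and R2 appear in parallel from the tap: R_th = R1‖R2 = (12.0 × 6.50)/18.50 = 4.22 kΩ.

V_th = 12.4 V, R_th = 4.22 kΩ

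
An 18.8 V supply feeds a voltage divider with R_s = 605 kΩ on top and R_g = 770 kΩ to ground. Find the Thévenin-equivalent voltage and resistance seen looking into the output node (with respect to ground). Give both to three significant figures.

V_th is the open-circuit tap voltage: 18.8 × 770/(605 + 770) = 10.5 V.
With the supply zeroed, R_s and R_g appear in parallel from the tap: R_th = R_s‖R_g = (605 × 770)/1375 = 339 kΩ.

V_th = 10.5 V, R_th = 339 kΩ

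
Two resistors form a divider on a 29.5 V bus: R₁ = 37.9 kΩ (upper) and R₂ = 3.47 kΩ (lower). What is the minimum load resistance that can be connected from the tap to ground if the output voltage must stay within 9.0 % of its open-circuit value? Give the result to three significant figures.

Output resistance R_th = R₁‖R₂ = (37.9 × 3.47)/41.37 = 3.179 kΩ.
The fractional drop is R_th/(R_th + R_L); requiring this ≤ 0.0900 gives R_L ≥ R_th(1/0.0900 − 1) = 3.179 × 10.11 = 32.1 kΩ.

R_L(min) ≈ 32.1 kΩ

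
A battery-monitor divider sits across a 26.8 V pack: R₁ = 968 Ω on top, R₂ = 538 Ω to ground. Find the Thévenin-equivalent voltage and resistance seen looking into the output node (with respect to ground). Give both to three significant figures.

V_th is the open-circuit tap voltage: 26.8 × 538/(968 + 538) = 9.57 V.
With the supply zeroed, R₁ and R₂ appear in parallel from the tap: R_th = R₁‖R₂ = (968 × 538)/1506 = 346 Ω.

V_th = 9.57 V, R_th = 346 Ω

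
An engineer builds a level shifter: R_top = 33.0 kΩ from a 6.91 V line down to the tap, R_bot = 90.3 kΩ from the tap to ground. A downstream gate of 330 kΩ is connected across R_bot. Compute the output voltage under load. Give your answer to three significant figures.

V_out ≈ 4.72 V

The load sits in parallel with R_bot: R_bot‖R_L = (90.3 × 330) / (90.3 + 330) = 70.90 kΩ.
V_out = 6.91 × 70.90 / (33.0 + 70.90) = 6.91 × 70.90/103.9 = 4.72 V.
(Unloaded it would have been 5.06 V.)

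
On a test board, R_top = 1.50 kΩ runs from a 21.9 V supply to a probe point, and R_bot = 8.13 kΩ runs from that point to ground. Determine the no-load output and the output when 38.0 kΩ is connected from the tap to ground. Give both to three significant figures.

Unloaded: 18.5 V; loaded: 17.9 V

Open-circuit: V = 21.9 × 8.13/(1.50 + 8.13) = 18.5 V.
With the load, R_bot becomes R_bot‖R_L = 6.697 kΩ, so V = 21.9 × 6.697/8.197 = 17.9 V.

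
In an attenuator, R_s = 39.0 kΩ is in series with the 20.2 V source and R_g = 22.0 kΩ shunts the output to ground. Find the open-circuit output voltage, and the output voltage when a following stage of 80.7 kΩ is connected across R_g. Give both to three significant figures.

Unloaded: 7.29 V; loaded: 6.20 V

Open-circuit: V = 20.2 × 22.0/(39.0 + 22.0) = 7.29 V.
With the load, R_g becomes R_g‖R_L = 17.29 kΩ, so V = 20.2 × 17.29/56.29 = 6.20 V.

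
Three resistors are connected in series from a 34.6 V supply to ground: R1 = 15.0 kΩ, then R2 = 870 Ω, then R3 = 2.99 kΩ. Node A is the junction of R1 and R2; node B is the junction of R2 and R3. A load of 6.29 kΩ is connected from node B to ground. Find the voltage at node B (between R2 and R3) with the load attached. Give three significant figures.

At node B, R3 is in parallel with the load: R3‖R_L = 2027 Ω.
Below node A the resistance is R2 + (R3‖R_L) = 2897 Ω, so V_A = 34.6 × 2897/17900 = 5.600 V.
Then V_B = V_A × (R3‖R_L)/(R2 + R3‖R_L) = 5.600 × 2027/2897 = 3.92 V.

V ≈ 3.92 V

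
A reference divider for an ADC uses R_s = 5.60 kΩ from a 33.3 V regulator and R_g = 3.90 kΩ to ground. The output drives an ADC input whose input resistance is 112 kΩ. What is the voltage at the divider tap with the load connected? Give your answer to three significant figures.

V_out ≈ 13.4 V

The load sits in parallel with R_g: R_g‖R_L = (3.90 × 112) / (3.90 + 112) = 3.769 kΩ.
V_out = 33.3 × 3.769 / (5.60 + 3.769) = 33.3 × 3.769/9.369 = 13.4 V.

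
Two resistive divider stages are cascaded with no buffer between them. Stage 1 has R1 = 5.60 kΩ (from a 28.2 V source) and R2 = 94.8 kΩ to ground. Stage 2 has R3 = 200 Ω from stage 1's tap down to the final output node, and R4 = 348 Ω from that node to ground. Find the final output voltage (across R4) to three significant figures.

V_out ≈ 1.59 V

Stage 2 presents R3+R4 = 548.0 Ω as a load on stage 1's tap.
Stage 1's lower leg becomes R2‖(R3+R4) = 544.9 Ω, so V_mid = 28.2 × 544.9/6145 = 2.500 V.
Stage 2 is itself unloaded: V_out = V_mid × R4/(R3+R4) = 2.500 × 348/548.0 = 1.59 V.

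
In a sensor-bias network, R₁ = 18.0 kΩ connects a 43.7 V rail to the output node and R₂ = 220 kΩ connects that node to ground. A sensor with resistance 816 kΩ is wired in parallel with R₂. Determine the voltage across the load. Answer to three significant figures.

V_out ≈ 39.6 V

The load sits in parallel with R₂: R₂‖R_L = (220 × 816) / (220 + 816) = 173.3 kΩ.
V_out = 43.7 × 173.3 / (18.0 + 173.3) = 43.7 × 173.3/191.3 = 39.6 V.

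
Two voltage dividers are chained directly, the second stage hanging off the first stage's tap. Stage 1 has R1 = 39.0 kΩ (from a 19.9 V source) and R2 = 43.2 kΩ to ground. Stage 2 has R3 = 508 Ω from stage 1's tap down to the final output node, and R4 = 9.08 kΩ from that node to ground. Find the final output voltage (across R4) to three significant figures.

V_out ≈ 3.16 V

Stage 2 presents R3+R4 = 9588 Ω as a load on stage 1's tap.
Stage 1's lower leg becomes R2‖(R3+R4) = 7847 Ω, so V_mid = 19.9 × 7847/46850 = 3.333 V.
Stage 2 is itself unloaded: V_out = V_mid × R4/(R3+R4) = 3.333 × 9080/9588 = 3.16 V.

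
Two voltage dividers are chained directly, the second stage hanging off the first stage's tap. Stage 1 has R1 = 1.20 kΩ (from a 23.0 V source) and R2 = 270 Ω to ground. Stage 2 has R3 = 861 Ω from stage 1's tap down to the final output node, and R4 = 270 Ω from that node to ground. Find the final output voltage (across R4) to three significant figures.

Stage 2 presents R3+R4 = 1131 Ω as a load on stage 1's tap.
Stage 1's lower leg becomes R2‖(R3+R4) = 218.0 Ω, so V_mid = 23.0 × 218.0/1418 = 3.535 V.
Stage 2 is itself unloaded: V_out = V_mid × R4/(R3+R4) = 3.535 × 270/1131 = 0.844 V.

V_out ≈ 0.844 V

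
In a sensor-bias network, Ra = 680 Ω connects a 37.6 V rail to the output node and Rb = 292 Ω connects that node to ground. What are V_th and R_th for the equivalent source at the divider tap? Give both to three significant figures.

V_th = 11.3 V, R_th = 204 Ω

V_th is the open-circuit tap voltage: 37.6 × 292/(680 + 292) = 11.3 V.
With the supply zeroed, Ra and Rb appear in parallel from the tap: R_th = Ra‖Rb = (680 × 292)/972.0 = 204 Ω.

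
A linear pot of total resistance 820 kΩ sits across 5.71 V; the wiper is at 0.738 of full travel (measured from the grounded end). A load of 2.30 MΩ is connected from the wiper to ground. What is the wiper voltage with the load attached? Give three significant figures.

The wiper splits the pot into (1−α)R = 214.8 kΩ above and αR = 605.2 kΩ below.
Lower section ‖ load = 479.1 kΩ.
V_wiper = 5.71 × 479.1/(214.8 + 479.1) = 3.94 V.

V ≈ 3.94 V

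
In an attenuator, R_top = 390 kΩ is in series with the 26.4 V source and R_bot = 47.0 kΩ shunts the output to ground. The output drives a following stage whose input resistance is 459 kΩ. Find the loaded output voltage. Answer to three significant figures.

The load sits in parallel with R_bot: R_bot‖R_L = (47.0 × 459) / (47.0 + 459) = 42.63 kΩ.
V_out = 26.4 × 42.63 / (390 + 42.63) = 26.4 × 42.63/432.6 = 2.60 V.

V_out ≈ 2.60 V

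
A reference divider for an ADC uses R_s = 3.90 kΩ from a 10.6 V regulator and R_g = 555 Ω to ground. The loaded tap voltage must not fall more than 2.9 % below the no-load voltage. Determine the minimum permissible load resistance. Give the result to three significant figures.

R_L(min) ≈ 16.3 kΩ

Output resistance R_th = R_s‖R_g = (3900 × 555)/4455 = 485.9 Ω.
The fractional drop is R_th/(R_th + R_L); requiring this ≤ 0.0290 gives R_L ≥ R_th(1/0.0290 − 1) = 485.9 × 33.48 = 16.3 kΩ.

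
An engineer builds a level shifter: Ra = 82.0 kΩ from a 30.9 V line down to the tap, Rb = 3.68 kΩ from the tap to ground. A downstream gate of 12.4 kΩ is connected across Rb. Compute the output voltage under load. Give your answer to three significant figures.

The load sits in parallel with Rb: Rb‖R_L = (3.68 × 12.4) / (3.68 + 12.4) = 2.838 kΩ.
V_out = 30.9 × 2.838 / (82.0 + 2.838) = 30.9 × 2.838/84.84 = 1.03 V.

V_out ≈ 1.03 V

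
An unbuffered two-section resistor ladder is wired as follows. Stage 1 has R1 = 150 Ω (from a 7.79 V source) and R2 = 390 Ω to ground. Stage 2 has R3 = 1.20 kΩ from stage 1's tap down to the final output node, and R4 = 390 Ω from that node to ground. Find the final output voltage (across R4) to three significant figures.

Stage 2 presents R3+R4 = 1590 Ω as a load on stage 1's tap.
Stage 1's lower leg becomes R2‖(R3+R4) = 313.2 Ω, so V_mid = 7.79 × 313.2/463.2 = 5.267 V.
Stage 2 is itself unloaded: V_out = V_mid × R4/(R3+R4) = 5.267 × 390/1590 = 1.29 V.

V_out ≈ 1.29 V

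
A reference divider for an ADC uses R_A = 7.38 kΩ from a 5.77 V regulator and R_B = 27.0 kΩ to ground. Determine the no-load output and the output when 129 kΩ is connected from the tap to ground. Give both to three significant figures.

Unloaded: 4.53 V; loaded: 4.34 V

Open-circuit: V = 5.77 × 27.0/(7.38 + 27.0) = 4.53 V.
With the load, R_B becomes R_B‖R_L = 22.33 kΩ, so V = 5.77 × 22.33/29.71 = 4.34 V.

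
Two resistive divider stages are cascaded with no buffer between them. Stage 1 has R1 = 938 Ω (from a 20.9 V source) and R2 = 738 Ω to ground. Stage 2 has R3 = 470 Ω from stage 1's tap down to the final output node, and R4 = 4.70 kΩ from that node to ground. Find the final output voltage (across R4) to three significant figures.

Stage 2 presents R3+R4 = 5170 Ω as a load on stage 1's tap.
Stage 1's lower leg becomes R2‖(R3+R4) = 645.8 Ω, so V_mid = 20.9 × 645.8/1584 = 8.522 V.
Stage 2 is itself unloaded: V_out = V_mid × R4/(R3+R4) = 8.522 × 4700/5170 = 7.75 V.

V_out ≈ 7.75 V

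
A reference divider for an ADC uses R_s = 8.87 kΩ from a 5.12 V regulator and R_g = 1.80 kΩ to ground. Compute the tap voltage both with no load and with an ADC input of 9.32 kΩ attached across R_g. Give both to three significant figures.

Open-circuit: V = 5.12 × 1.80/(8.87 + 1.80) = 0.864 V.
With the load, R_g becomes R_g‖R_L = 1.509 kΩ, so V = 5.12 × 1.509/10.38 = 0.744 V.

Unloaded: 0.864 V; loaded: 0.744 V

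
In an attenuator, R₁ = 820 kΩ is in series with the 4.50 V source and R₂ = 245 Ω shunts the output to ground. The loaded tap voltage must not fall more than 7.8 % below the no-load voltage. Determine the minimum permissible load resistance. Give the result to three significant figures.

R_L(min) ≈ 2.90 kΩ

Output resistance R_th = R₁‖R₂ = (820000 × 245)/820200 = 244.9 Ω.
The fractional drop is R_th/(R_th + R_L); requiring this ≤ 0.0780 gives R_L ≥ R_th(1/0.0780 − 1) = 244.9 × 11.82 = 2.90 kΩ.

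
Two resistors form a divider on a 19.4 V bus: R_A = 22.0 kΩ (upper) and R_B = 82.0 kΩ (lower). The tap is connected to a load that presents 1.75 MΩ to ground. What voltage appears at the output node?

The load sits in parallel with R_B: R_B‖R_L = (82.0 × 1750) / (82.0 + 1750) = 78.33 kΩ.
V_out = 19.4 × 78.33 / (22.0 + 78.33) = 19.4 × 78.33/100.3 = 15.1 V.

V_out ≈ 15.1 V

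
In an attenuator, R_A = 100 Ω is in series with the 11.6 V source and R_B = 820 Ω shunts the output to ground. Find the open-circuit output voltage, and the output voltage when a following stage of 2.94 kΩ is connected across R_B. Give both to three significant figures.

Unloaded: 10.3 V; loaded: 10.0 V

Open-circuit: V = 11.6 × 820/(100 + 820) = 10.3 V.
With the load, R_B becomes R_B‖R_L = 641.2 Ω, so V = 11.6 × 641.2/741.2 = 10.0 V.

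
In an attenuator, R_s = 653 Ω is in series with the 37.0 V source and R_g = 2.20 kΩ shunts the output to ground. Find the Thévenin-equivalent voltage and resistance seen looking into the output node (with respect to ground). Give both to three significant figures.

V_th is the open-circuit tap voltage: 37.0 × 2200/(653 + 2200) = 28.5 V.
With the supply zeroed, R_s and R_g appear in parallel from the tap: R_th = R_s‖R_g = (653 × 2200)/2853 = 504 Ω.

V_th = 28.5 V, R_th = 504 Ω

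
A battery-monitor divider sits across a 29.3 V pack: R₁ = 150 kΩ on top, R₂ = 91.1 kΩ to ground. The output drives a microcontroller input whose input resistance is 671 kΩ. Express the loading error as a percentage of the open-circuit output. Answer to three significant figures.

The divider's output (Thévenin) resistance is R₁‖R₂ = 56.68 kΩ.
Fractional drop under load = R_th/(R_th + R_L) = 56.68 / (56.68 + 671) = 0.07789.
So the output falls by 7.79 %.

7.79 %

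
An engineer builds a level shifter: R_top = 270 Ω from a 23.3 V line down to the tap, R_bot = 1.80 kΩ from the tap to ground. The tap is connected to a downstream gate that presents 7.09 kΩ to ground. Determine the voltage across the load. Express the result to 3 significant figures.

V_out ≈ 19.6 V

The load sits in parallel with R_bot: R_bot‖R_L = (1800 × 7090) / (1800 + 7090) = 1436 Ω.
V_out = 23.3 × 1436 / (270 + 1436) = 23.3 × 1436/1706 = 19.6 V.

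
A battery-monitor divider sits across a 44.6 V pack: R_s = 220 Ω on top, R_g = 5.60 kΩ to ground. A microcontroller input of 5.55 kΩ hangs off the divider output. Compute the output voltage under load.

V_out ≈ 41.3 V

The load sits in parallel with R_g: R_g‖R_L = (5600 × 5550) / (5600 + 5550) = 2787 Ω.
V_out = 44.6 × 2787 / (220 + 2787) = 44.6 × 2787/3007 = 41.3 V.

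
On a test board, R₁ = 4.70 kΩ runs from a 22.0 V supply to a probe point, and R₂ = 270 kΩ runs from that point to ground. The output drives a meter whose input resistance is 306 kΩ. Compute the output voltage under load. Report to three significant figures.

V_out ≈ 21.3 V

The load sits in parallel with R₂: R₂‖R_L = (270 × 306) / (270 + 306) = 143.4 kΩ.
V_out = 22.0 × 143.4 / (4.70 + 143.4) = 22.0 × 143.4/148.1 = 21.3 V.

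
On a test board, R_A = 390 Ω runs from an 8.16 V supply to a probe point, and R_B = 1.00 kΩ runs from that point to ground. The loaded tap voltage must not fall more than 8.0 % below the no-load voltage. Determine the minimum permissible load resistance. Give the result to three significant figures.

Output resistance R_th = R_A‖R_B = (390 × 1000)/1390 = 280.6 Ω.
The fractional drop is R_th/(R_th + R_L); requiring this ≤ 0.0800 gives R_L ≥ R_th(1/0.0800 − 1) = 280.6 × 11.50 = 3.23 kΩ.

R_L(min) ≈ 3.23 kΩ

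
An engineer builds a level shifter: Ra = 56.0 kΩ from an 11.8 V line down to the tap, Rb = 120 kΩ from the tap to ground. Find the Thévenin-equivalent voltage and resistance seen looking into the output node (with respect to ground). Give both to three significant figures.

V_th is the open-circuit tap voltage: 11.8 × 120/(56.0 + 120) = 8.05 V.
With the supply zeroed, Ra and Rb appear in parallel from the tap: R_th = Ra‖Rb = (56.0 × 120)/176.0 = 38.2 kΩ.

V_th = 8.05 V, R_th = 38.2 kΩ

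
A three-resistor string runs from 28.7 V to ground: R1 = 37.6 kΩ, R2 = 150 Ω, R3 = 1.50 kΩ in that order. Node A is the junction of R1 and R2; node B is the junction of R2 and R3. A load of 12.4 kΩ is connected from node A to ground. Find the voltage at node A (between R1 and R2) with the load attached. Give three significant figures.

Below node A the series string R2+R3 = 1650 Ω sits in parallel with the 12400 Ω load: 1456 Ω.
V_A = 28.7 × 1456/(37600 + 1456) = 1.07 V.

V ≈ 1.07 V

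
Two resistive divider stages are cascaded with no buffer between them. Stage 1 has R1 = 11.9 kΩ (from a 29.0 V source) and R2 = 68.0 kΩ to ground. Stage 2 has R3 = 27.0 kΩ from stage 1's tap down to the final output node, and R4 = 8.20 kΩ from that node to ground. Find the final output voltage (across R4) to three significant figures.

V_out ≈ 4.46 V

Stage 2 presents R3+R4 = 35.20 kΩ as a load on stage 1's tap.
Stage 1's lower leg becomes R2‖(R3+R4) = 23.19 kΩ, so V_mid = 29.0 × 23.19/35.09 = 19.17 V.
Stage 2 is itself unloaded: V_out = V_mid × R4/(R3+R4) = 19.17 × 8.20/35.20 = 4.46 V.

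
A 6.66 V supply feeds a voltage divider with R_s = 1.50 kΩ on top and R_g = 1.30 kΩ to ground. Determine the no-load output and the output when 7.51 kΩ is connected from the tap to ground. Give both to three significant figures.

Open-circuit: V = 6.66 × 1.30/(1.50 + 1.30) = 3.09 V.
With the load, R_g becomes R_g‖R_L = 1.108 kΩ, so V = 6.66 × 1.108/2.608 = 2.83 V.

Unloaded: 3.09 V; loaded: 2.83 V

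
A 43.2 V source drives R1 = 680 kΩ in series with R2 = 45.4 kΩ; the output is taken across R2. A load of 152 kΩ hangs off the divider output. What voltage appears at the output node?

V_out ≈ 2.11 V

The load sits in parallel with R2: R2‖R_L = (45.4 × 152) / (45.4 + 152) = 34.96 kΩ.
V_out = 43.2 × 34.96 / (680 + 34.96) = 43.2 × 34.96/715.0 = 2.11 V.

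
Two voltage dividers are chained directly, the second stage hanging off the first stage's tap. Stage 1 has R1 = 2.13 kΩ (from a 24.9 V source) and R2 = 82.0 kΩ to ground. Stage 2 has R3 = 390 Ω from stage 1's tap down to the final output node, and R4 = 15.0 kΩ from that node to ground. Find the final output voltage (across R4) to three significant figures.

Stage 2 presents R3+R4 = 15390 Ω as a load on stage 1's tap.
Stage 1's lower leg becomes R2‖(R3+R4) = 12960 Ω, so V_mid = 24.9 × 12960/15090 = 21.38 V.
Stage 2 is itself unloaded: V_out = V_mid × R4/(R3+R4) = 21.38 × 15000/15390 = 20.8 V.

V_out ≈ 20.8 V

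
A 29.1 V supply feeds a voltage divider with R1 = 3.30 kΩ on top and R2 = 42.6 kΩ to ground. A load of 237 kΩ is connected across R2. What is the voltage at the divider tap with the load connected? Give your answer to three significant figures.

The load sits in parallel with R2: R2‖R_L = (42.6 × 237) / (42.6 + 237) = 36.11 kΩ.
V_out = 29.1 × 36.11 / (3.30 + 36.11) = 29.1 × 36.11/39.41 = 26.7 V.

V_out ≈ 26.7 V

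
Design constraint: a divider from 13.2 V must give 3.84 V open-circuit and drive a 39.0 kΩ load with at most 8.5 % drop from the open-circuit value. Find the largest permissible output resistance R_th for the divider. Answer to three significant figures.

R_th ≤ 3.62 kΩ

Loading drop = R_th/(R_th + R_L) ≤ 0.0850, so R_th ≤ R_L · ε/(1−ε) = 39.0 kΩ × 0.0850/0.9150 = 3.62 kΩ.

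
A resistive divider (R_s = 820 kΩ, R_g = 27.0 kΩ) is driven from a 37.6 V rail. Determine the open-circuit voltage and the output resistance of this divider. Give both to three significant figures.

V_th is the open-circuit tap voltage: 37.6 × 27.0/(820 + 27.0) = 1.20 V.
With the supply zeroed, R_s and R_g appear in parallel from the tap: R_th = R_s‖R_g = (820 × 27.0)/847.0 = 26.1 kΩ.

V_th = 1.20 V, R_th = 26.1 kΩ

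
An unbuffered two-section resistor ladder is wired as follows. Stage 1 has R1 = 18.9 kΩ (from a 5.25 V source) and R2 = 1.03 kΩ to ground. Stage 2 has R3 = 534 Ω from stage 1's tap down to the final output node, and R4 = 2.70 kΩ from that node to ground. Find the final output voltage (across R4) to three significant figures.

Stage 2 presents R3+R4 = 3234 Ω as a load on stage 1's tap.
Stage 1's lower leg becomes R2‖(R3+R4) = 781.2 Ω, so V_mid = 5.25 × 781.2/19680 = 0.2084 V.
Stage 2 is itself unloaded: V_out = V_mid × R4/(R3+R4) = 0.2084 × 2700/3234 = 0.174 V.

V_out ≈ 0.174 V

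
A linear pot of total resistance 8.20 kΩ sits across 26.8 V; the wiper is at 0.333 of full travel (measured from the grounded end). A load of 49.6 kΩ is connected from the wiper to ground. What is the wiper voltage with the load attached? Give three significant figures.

V ≈ 8.61 V

The wiper splits the pot into (1−α)R = 5.469 kΩ above and αR = 2.731 kΩ below.
Lower section ‖ load = 2.588 kΩ.
V_wiper = 26.8 × 2.588/(5.469 + 2.588) = 8.61 V.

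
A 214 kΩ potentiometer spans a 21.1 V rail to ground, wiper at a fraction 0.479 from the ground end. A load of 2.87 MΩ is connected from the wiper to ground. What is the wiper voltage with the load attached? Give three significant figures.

V ≈ 9.92 V

The wiper splits the pot into (1−α)R = 111.5 kΩ above and αR = 102.5 kΩ below.
Lower section ‖ load = 98.97 kΩ.
V_wiper = 21.1 × 98.97/(111.5 + 98.97) = 9.92 V.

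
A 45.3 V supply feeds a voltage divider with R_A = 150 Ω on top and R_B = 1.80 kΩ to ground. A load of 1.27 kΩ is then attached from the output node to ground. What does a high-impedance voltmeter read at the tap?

The load sits in parallel with R_B: R_B‖R_L = (1800 × 1270) / (1800 + 1270) = 744.6 Ω.
V_out = 45.3 × 744.6 / (150 + 744.6) = 45.3 × 744.6/894.6 = 37.7 V.

V_out ≈ 37.7 V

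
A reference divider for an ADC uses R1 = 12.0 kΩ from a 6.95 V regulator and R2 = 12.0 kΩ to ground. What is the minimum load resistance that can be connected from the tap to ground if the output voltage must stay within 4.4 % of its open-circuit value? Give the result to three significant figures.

R_L(min) ≈ 130 kΩ

Output resistance R_th = R1‖R2 = (12.0 × 12.0)/24.00 = 6.000 kΩ.
The fractional drop is R_th/(R_th + R_L); requiring this ≤ 0.0440 gives R_L ≥ R_th(1/0.0440 − 1) = 6.000 × 21.73 = 130 kΩ.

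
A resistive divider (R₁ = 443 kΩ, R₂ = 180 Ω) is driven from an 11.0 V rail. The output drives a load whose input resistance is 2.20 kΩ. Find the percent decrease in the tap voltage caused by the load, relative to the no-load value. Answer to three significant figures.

7.56 %

The divider's output (Thévenin) resistance is R₁‖R₂ = 179.9 Ω.
Fractional drop under load = R_th/(R_th + R_L) = 179.9 / (179.9 + 2200) = 0.07560.
So the output falls by 7.56 %.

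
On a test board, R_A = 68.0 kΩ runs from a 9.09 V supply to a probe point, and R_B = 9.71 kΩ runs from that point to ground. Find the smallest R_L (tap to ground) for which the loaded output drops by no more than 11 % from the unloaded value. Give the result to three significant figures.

R_L(min) ≈ 68.7 kΩ

Output resistance R_th = R_A‖R_B = (68.0 × 9.71)/77.71 = 8.497 kΩ.
The fractional drop is R_th/(R_th + R_L); requiring this ≤ 0.110 gives R_L ≥ R_th(1/0.110 − 1) = 8.497 × 8.091 = 68.7 kΩ.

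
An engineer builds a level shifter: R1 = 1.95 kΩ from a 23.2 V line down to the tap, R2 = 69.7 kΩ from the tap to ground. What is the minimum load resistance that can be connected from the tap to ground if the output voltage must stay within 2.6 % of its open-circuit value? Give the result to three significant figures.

Output resistance R_th = R1‖R2 = (1.95 × 69.7)/71.65 = 1.897 kΩ.
The fractional drop is R_th/(R_th + R_L); requiring this ≤ 0.0260 gives R_L ≥ R_th(1/0.0260 − 1) = 1.897 × 37.46 = 71.1 kΩ.

R_L(min) ≈ 71.1 kΩ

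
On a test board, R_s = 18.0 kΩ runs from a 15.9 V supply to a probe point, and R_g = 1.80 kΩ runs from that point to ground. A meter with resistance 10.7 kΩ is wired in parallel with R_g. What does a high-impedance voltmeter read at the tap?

V_out ≈ 1.25 V

The load sits in parallel with R_g: R_g‖R_L = (1.80 × 10.7) / (1.80 + 10.7) = 1.541 kΩ.
V_out = 15.9 × 1.541 / (18.0 + 1.541) = 15.9 × 1.541/19.54 = 1.25 V.
(Unloaded it would have been 1.45 V.)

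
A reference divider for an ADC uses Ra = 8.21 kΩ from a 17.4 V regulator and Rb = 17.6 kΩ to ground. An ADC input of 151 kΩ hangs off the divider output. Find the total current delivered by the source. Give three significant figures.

I ≈ 0.726 mA

Rb‖R_L = 15.76 kΩ, so the source sees Ra + Rb‖R_L = 23.97 kΩ.
I = 17.4 V / 23.97 kΩ = 0.726 mA.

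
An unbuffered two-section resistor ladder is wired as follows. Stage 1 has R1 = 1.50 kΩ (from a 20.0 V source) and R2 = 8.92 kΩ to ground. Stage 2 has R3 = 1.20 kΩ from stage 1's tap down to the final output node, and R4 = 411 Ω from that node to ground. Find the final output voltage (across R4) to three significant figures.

Stage 2 presents R3+R4 = 1611 Ω as a load on stage 1's tap.
Stage 1's lower leg becomes R2‖(R3+R4) = 1365 Ω, so V_mid = 20.0 × 1365/2865 = 9.527 V.
Stage 2 is itself unloaded: V_out = V_mid × R4/(R3+R4) = 9.527 × 411/1611 = 2.43 V.

V_out ≈ 2.43 V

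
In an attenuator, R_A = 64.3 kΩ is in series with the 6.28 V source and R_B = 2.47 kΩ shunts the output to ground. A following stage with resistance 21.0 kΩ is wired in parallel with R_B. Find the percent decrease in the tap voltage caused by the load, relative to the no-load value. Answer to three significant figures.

10.2 %

The divider's output (Thévenin) resistance is R_A‖R_B = 2.379 kΩ.
Fractional drop under load = R_th/(R_th + R_L) = 2.379 / (2.379 + 21.0) = 0.1017.
So the output falls by 10.2 %.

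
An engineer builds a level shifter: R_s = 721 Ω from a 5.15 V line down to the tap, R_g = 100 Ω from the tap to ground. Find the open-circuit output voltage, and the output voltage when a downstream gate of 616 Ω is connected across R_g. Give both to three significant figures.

Unloaded: 0.627 V; loaded: 0.549 V

Open-circuit: V = 5.15 × 100/(721 + 100) = 0.627 V.
With the load, R_g becomes R_g‖R_L = 86.03 Ω, so V = 5.15 × 86.03/807.0 = 0.549 V.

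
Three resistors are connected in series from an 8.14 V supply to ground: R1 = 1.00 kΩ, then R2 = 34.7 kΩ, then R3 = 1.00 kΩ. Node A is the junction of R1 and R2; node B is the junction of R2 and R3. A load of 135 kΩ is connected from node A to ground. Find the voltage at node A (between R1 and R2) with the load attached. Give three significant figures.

Below node A the series string R2+R3 = 35.70 kΩ sits in parallel with the 135 kΩ load: 28.23 kΩ.
V_A = 8.14 × 28.23/(1.00 + 28.23) = 7.86 V.

V ≈ 7.86 V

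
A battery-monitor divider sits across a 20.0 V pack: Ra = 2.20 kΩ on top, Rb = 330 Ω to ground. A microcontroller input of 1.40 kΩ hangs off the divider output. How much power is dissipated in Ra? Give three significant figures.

P ≈ 145 mW

Total resistance from the source is Ra + (Rb‖R_L) = 2467 Ω, so I = 20.0/2467 Ω = 8.107 mA.
P = I²·Ra = (8.107 mA)² × 2.20 kΩ = 145 mW.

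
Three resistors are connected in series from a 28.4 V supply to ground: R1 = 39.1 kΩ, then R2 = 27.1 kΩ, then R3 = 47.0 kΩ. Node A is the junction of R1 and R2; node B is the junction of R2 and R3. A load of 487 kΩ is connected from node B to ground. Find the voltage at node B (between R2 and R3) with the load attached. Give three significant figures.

At node B, R3 is in parallel with the load: R3‖R_L = 42.86 kΩ.
Below node A the resistance is R2 + (R3‖R_L) = 69.96 kΩ, so V_A = 28.4 × 69.96/109.1 = 18.22 V.
Then V_B = V_A × (R3‖R_L)/(R2 + R3‖R_L) = 18.22 × 42.86/69.96 = 11.2 V.

V ≈ 11.2 V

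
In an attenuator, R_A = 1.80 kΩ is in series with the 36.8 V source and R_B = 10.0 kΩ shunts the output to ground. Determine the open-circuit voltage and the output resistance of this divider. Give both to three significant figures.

V_th is the open-circuit tap voltage: 36.8 × 10.0/(1.80 + 10.0) = 31.2 V.
With the supply zeroed, R_A and R_B appear in parallel from the tap: R_th = R_A‖R_B = (1.80 × 10.0)/11.80 = 1.53 kΩ.

V_th = 31.2 V, R_th = 1.53 kΩ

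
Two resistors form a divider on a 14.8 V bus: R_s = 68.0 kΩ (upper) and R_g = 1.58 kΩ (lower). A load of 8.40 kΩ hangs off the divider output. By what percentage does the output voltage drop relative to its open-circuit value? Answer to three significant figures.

15.5 %

The divider's output (Thévenin) resistance is R_s‖R_g = 1.544 kΩ.
Fractional drop under load = R_th/(R_th + R_L) = 1.544 / (1.544 + 8.40) = 0.1553.
So the output falls by 15.5 %.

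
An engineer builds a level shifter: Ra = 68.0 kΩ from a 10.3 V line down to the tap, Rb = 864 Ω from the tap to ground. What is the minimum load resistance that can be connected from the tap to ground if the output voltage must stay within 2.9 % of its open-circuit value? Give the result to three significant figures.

R_L(min) ≈ 28.6 kΩ

Output resistance R_th = Ra‖Rb = (68000 × 864)/68860 = 853.2 Ω.
The fractional drop is R_th/(R_th + R_L); requiring this ≤ 0.0290 gives R_L ≥ R_th(1/0.0290 − 1) = 853.2 × 33.48 = 28.6 kΩ.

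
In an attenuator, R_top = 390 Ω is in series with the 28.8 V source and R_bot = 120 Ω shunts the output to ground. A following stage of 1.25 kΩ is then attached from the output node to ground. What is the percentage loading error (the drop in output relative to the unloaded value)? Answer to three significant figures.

The divider's output (Thévenin) resistance is R_top‖R_bot = 91.76 Ω.
Fractional drop under load = R_th/(R_th + R_L) = 91.76 / (91.76 + 1250) = 0.06839.
So the output falls by 6.84 %.

6.84 %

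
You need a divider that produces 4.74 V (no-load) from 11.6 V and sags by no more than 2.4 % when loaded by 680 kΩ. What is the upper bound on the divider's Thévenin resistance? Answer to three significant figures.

R_th ≤ 16.7 kΩ

Loading drop = R_th/(R_th + R_L) ≤ 0.0240, so R_th ≤ R_L · ε/(1−ε) = 680 kΩ × 0.0240/0.9760 = 16.7 kΩ.
(Any R1, R2 with R2/(R1+R2) = 0.409 and R1‖R2 ≤ 16.7 kΩ will meet the spec.)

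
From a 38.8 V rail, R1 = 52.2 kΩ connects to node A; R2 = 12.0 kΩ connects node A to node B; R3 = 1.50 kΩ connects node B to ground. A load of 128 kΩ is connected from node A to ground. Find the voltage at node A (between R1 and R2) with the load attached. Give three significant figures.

Below node A the series string R2+R3 = 13.50 kΩ sits in parallel with the 128 kΩ load: 12.21 kΩ.
V_A = 38.8 × 12.21/(52.2 + 12.21) = 7.36 V.

V ≈ 7.36 V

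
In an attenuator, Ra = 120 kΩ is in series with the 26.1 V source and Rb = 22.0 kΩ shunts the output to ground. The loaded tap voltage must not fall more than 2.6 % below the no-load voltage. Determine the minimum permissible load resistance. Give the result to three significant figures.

Output resistance R_th = Ra‖Rb = (120 × 22.0)/142.0 = 18.59 kΩ.
The fractional drop is R_th/(R_th + R_L); requiring this ≤ 0.0260 gives R_L ≥ R_th(1/0.0260 − 1) = 18.59 × 37.46 = 696 kΩ.

R_L(min) ≈ 696 kΩ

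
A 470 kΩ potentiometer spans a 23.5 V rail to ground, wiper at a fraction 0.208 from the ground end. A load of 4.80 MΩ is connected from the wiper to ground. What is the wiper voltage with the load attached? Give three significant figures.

V ≈ 4.81 V

The wiper splits the pot into (1−α)R = 372.2 kΩ above and αR = 97.76 kΩ below.
Lower section ‖ load = 95.81 kΩ.
V_wiper = 23.5 × 95.81/(372.2 + 95.81) = 4.81 V.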